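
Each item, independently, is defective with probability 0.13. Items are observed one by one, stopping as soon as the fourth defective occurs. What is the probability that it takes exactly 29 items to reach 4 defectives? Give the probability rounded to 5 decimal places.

0.02878

Y = trial on which the fourth success occurs; negative binomial, r=4, p=0.13.
P(Y=29) = C(28,3) · p^4 · (1−p)^25
= 3276 · 0.00028561 · 0.03076 = 0.0287805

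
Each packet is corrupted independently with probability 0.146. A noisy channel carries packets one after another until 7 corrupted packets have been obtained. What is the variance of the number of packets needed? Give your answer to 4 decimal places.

Y = total packets until the seventh success; negative binomial with r=7, p=0.146.
Var(Y) = r(1−p)/p² = 7·0.854 / 0.146² = 280.446613

280.4466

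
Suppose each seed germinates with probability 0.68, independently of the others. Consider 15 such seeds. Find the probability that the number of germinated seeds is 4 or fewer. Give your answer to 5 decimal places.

X ~ Binomial(15, 0.68); P(X ≤ 4) = Σ C(15,k) p^k (1−p)^(15−k) over k:
  k=0: C(15,0)·0.68^0·0.32^15 = 0.0000000
  k=1: C(15,1)·0.68^1·0.32^14 = 0.0000012
  k=2: C(15,2)·0.68^2·0.32^13 = 0.0000179
  k=3: C(15,3)·0.68^3·0.32^12 = 0.0001649
  k=4: C(15,4)·0.68^4·0.32^11 = 0.0010515
Total = 0.0012356

0.00124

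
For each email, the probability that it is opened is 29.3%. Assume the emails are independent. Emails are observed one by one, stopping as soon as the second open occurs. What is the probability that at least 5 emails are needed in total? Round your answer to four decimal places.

0.6640

Needing more than 4 emails ⇔ fewer than 2 successes in the first 4. With X ~ Binomial(4, 0.293), P(Y > 4) = P(X ≤ 1).
  k=0: C(4,0)·0.293^0·0.707^4 = 0.249849
  k=1: C(4,1)·0.293^1·0.707^3 = 0.414177
P(X ≤ 1) = 0.664026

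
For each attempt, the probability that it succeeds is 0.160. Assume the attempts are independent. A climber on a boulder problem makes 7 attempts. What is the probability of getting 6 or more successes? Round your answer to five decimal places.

X ~ Binomial(7, 0.16); P(X ≥ 6) = Σ C(7,k) p^k (1−p)^(7−k) over k:
  k=6: C(7,6)·0.16^6·0.84^1 = 0.0000987
  k=7: C(7,7)·0.16^7·0.84^0 = 0.0000027
Total = 0.0001013

0.00010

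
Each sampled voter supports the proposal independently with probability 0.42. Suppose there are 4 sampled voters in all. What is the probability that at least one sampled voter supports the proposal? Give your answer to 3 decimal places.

0.887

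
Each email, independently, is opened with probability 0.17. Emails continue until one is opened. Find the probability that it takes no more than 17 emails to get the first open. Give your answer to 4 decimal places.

0.9579

Y = number of emails to the first success; geometric, p = 0.17.
P(Y ≤ 17) = 1 − (1−p)^17 = 1 − 0.042104 = 0.957896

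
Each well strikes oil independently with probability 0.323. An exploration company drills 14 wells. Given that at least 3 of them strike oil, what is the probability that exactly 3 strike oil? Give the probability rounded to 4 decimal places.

0.1910

X ~ Binomial(14, 0.323). Want P(X=3 | X≥3) = P(X=3) / P(X≥3).
P(X=3) = C(14,3)·0.323^3·0.677^11 = 0.167952
P(X≥3) = 1 − 0.004249 − 0.028378 − 0.088006 = 0.879368
Ratio = 0.167952 / 0.879368 = 0.190991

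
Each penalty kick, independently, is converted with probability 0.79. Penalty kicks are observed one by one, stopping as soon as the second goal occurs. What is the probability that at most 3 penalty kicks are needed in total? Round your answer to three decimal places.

Finishing within 3 penalty kicks ⇔ at least 2 successes in the first 3. With X ~ Binomial(3, 0.79), P(Y ≤ 3) = 1 − P(X ≤ 1).
  k=0: C(3,0)·0.79^0·0.21^3 = 0.00926
  k=1: C(3,1)·0.79^1·0.21^2 = 0.10452
1 − 0.11378 = 0.88622

0.886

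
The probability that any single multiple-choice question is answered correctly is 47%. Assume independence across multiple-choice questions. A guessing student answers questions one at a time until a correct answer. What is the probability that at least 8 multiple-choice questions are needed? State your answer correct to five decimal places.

0.01175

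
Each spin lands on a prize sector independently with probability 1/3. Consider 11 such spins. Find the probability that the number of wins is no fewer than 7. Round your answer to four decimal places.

0.0386

X ~ Binomial(11, 0.333333); P(X ≥ 7) = Σ C(11,k) p^k (1−p)^(11−k) over k:
  k=7: C(11,7)·0.333333^7·0.666667^4 = 0.029806
  k=8: C(11,8)·0.333333^8·0.666667^3 = 0.007451
  k=9: C(11,9)·0.333333^9·0.666667^2 = 0.001242
  k=10: C(11,10)·0.333333^10·0.666667^1 = 0.000124
  k=11: C(11,11)·0.333333^11·0.666667^0 = 0.000006
Total = 0.038629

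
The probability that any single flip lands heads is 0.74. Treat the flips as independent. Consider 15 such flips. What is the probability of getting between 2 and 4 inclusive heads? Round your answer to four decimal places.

X ~ Binomial(15, 0.74); P(2 ≤ X ≤ 4) = Σ C(15,k) p^k (1−p)^(15−k) over k:
  k=2: C(15,2)·0.74^2·0.26^13 = 0.000001
  k=3: C(15,3)·0.74^3·0.26^12 = 0.000018
  k=4: C(15,4)·0.74^4·0.26^11 = 0.000150
Total = 0.000169

0.0002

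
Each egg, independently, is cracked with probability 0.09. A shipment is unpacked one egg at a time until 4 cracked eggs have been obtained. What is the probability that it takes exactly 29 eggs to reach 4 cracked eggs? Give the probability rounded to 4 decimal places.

Y = trial on which the fourth success occurs; negative binomial, r=4, p=0.09.
P(Y=29) = C(28,3) · p^4 · (1−p)^25
= 3276 · 6.561e-05 · 0.094631 = 0.020340

0.0203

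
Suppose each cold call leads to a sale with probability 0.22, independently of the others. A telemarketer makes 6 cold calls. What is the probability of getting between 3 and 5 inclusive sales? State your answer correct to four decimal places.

0.1249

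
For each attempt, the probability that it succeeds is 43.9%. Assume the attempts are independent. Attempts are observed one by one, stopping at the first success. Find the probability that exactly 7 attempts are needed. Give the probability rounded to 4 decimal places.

Geometric (trials to first success), p = 0.439.
P(Y = 7) = (1−p)^6 · p = 0.031173 · 0.439 = 0.013685

0.0137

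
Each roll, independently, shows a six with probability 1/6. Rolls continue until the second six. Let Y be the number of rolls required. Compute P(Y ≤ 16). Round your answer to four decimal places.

Finishing within 16 rolls ⇔ at least 2 successes in the first 16. With X ~ Binomial(16, 0.166667), P(Y ≤ 16) = 1 − P(X ≤ 1).
  k=0: C(16,0)·0.166667^0·0.833333^16 = 0.054088
  k=1: C(16,1)·0.166667^1·0.833333^15 = 0.173081
1 − 0.227169 = 0.772831

0.7728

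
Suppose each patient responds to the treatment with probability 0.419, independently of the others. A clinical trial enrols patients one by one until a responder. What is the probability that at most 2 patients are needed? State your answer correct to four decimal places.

0.6624

Y = number of patients to the first success; geometric, p = 0.419.
P(Y ≤ 2) = 1 − (1−p)^2 = 1 − 0.337561 = 0.662439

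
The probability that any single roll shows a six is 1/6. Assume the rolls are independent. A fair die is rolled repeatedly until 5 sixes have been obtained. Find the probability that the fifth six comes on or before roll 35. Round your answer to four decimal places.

Finishing within 35 rolls ⇔ at least 5 successes in the first 35. With X ~ Binomial(35, 0.166667), P(Y ≤ 35) = 1 − P(X ≤ 4).
  k=0: C(35,0)·0.166667^0·0.833333^35 = 0.001693
  k=1: C(35,1)·0.166667^1·0.833333^34 = 0.011851
  k=2: C(35,2)·0.166667^2·0.833333^33 = 0.040293
  k=3: C(35,3)·0.166667^3·0.833333^32 = 0.088645
  k=4: C(35,4)·0.166667^4·0.833333^31 = 0.141833
1 − 0.284315 = 0.715685

0.7157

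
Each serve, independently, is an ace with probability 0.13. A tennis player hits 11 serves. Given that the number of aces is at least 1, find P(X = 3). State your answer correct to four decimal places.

X ~ Binomial(11, 0.13). Want P(X=3 | X≥1) = P(X=3) / P(X≥1).
P(X=3) = C(11,3)·0.13^3·0.87^8 = 0.118978
P(X≥1) = 1 − 0.216128 = 0.783872
Ratio = 0.118978 / 0.783872 = 0.151783

0.1518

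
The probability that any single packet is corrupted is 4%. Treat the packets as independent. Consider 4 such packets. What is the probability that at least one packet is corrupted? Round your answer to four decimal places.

P(at least one) = 1 − P(none) = 1 − (1 − 0.04)^4
= 1 − 0.849347 = 0.150653

0.1507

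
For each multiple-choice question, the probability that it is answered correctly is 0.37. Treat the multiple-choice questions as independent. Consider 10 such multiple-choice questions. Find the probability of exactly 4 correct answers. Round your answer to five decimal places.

X ~ Binomial(n=10, p=0.37).
P(X=4) = C(10,4) · p^4 · (1−p)^6
= 210 · 0.018742 · 0.062524 = 0.2460761

0.24608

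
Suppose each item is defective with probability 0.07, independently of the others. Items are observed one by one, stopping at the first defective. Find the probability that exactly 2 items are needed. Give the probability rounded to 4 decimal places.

0.0651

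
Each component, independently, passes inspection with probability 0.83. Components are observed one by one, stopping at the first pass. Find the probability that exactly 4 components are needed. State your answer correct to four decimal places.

0.0041

Geometric (trials to first success), p = 0.83.
P(Y = 4) = (1−p)^3 · p = 0.004913 · 0.83 = 0.004078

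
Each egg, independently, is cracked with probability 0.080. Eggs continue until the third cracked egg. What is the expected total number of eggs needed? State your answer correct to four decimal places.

Y = total eggs until the third success; negative binomial with r=3, p=0.08.
E[Y] = r / p = 3 / 0.08 = 37.500000

37.5000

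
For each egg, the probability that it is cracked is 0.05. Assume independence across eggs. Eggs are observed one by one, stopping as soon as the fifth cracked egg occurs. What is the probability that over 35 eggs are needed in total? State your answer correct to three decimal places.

0.971

Needing more than 35 eggs ⇔ fewer than 5 successes in the first 35. With X ~ Binomial(35, 0.05), P(Y > 35) = P(X ≤ 4).
  k=0: C(35,0)·0.05^0·0.95^35 = 0.16608
  k=1: C(35,1)·0.05^1·0.95^34 = 0.30594
  k=2: C(35,2)·0.05^2·0.95^33 = 0.27374
  k=3: C(35,3)·0.05^3·0.95^32 = 0.15848
  k=4: C(35,4)·0.05^4·0.95^31 = 0.06673
P(X ≤ 4) = 0.97097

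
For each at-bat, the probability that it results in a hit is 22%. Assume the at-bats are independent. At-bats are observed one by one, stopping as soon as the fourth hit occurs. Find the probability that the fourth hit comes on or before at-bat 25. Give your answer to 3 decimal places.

Finishing within 25 at-bats ⇔ at least 4 successes in the first 25. With X ~ Binomial(25, 0.22), P(Y ≤ 25) = 1 − P(X ≤ 3).
  k=0: C(25,0)·0.22^0·0.78^25 = 0.00201
  k=1: C(25,1)·0.22^1·0.78^24 = 0.01415
  k=2: C(25,2)·0.22^2·0.78^23 = 0.04788
  k=3: C(25,3)·0.22^3·0.78^22 = 0.10353
1 − 0.16756 = 0.83244

0.832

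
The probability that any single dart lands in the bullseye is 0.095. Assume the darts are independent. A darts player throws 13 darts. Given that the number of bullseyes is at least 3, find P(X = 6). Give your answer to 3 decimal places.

0.005

X ~ Binomial(13, 0.095). Want P(X=6 | X≥3) = P(X=6) / P(X≥3).
P(X=6) = C(13,6)·0.095^6·0.905^7 = 0.00063
P(X≥3) = 1 − 0.27317 − 0.37278 − 0.23479 = 0.11927
Ratio = 0.00063 / 0.11927 = 0.00526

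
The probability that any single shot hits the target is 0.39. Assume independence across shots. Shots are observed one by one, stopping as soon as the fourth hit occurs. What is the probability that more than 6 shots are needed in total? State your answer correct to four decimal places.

0.8343

Needing more than 6 shots ⇔ fewer than 4 successes in the first 6. With X ~ Binomial(6, 0.39), P(Y > 6) = P(X ≤ 3).
  k=0: C(6,0)·0.39^0·0.61^6 = 0.051520
  k=1: C(6,1)·0.39^1·0.61^5 = 0.197636
  k=2: C(6,2)·0.39^2·0.61^4 = 0.315893
  k=3: C(6,3)·0.39^3·0.61^3 = 0.269286
P(X ≤ 3) = 0.834334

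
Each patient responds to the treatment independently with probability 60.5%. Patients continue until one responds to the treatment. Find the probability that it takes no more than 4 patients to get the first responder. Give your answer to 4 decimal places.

0.9757

Y = number of patients to the first success; geometric, p = 0.605.
P(Y ≤ 4) = 1 − (1−p)^4 = 1 − 0.024344 = 0.975656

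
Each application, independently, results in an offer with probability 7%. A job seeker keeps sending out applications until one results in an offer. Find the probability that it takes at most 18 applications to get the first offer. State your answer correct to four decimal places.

0.7292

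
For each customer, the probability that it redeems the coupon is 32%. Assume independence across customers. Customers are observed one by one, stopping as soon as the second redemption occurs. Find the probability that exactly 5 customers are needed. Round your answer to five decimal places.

0.12879

Y = trial on which the second success occurs; negative binomial, r=2, p=0.32.
P(Y=5) = C(4,1) · p^2 · (1−p)^3
= 4 · 0.1024 · 0.31443 = 0.1287913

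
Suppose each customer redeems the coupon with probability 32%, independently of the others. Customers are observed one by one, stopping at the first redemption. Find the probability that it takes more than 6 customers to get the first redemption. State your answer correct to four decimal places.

Y = number of customers to the first success; geometric, p = 0.32.
P(Y > 6) = P(first 6 all fail) = (1−p)^6 = 0.098867

0.0989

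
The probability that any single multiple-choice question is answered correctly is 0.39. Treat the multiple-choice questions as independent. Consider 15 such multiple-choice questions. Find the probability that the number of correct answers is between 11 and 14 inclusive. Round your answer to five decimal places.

0.00748

X ~ Binomial(15, 0.39); P(11 ≤ X ≤ 14) = Σ C(15,k) p^k (1−p)^(15−k) over k:
  k=11: C(15,11)·0.39^11·0.61^4 = 0.0060002
  k=12: C(15,12)·0.39^12·0.61^3 = 0.0012787
  k=13: C(15,13)·0.39^13·0.61^2 = 0.0001887
  k=14: C(15,14)·0.39^14·0.61^1 = 0.0000172
Total = 0.0074848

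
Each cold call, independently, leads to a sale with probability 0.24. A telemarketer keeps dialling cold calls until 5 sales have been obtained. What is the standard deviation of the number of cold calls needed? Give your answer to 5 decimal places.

8.12233

Y = total cold calls until the fifth success; negative binomial with r=5, p=0.24.
SD(Y) = √[r(1−p)/p²] = √(65.9722222) = 8.1223286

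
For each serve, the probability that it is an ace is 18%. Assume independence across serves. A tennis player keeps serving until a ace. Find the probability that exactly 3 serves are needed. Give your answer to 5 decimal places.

0.12103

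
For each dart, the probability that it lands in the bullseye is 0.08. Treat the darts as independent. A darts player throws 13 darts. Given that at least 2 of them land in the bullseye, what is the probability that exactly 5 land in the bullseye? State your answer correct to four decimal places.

X ~ Binomial(13, 0.08). Want P(X=5 | X≥2) = P(X=5) / P(X≥2).
P(X=5) = C(13,5)·0.08^5·0.92^8 = 0.002164
P(X≥2) = 1 − 0.338253 − 0.382373 = 0.279374
Ratio = 0.002164 / 0.279374 = 0.007747

0.0077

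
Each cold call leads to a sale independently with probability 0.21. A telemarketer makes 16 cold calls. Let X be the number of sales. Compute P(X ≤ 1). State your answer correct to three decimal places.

X ~ Binomial(16, 0.21); P(X ≤ 1) = Σ C(16,k) p^k (1−p)^(16−k) over k:
  k=0: C(16,0)·0.21^0·0.79^16 = 0.02302
  k=1: C(16,1)·0.21^1·0.79^15 = 0.09789
Total = 0.12091

0.121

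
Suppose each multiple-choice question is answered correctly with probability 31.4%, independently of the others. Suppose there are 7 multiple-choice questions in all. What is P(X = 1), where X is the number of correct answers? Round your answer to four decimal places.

X ~ Binomial(n=7, p=0.314).
P(X=1) = C(7,1) · p^1 · (1−p)^6
= 7 · 0.314 · 0.10422 = 0.229072

0.2291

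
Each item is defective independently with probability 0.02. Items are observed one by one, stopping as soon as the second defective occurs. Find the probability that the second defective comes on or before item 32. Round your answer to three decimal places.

Finishing within 32 items ⇔ at least 2 successes in the first 32. With X ~ Binomial(32, 0.02), P(Y ≤ 32) = 1 − P(X ≤ 1).
  k=0: C(32,0)·0.02^0·0.98^32 = 0.52388
  k=1: C(32,1)·0.02^1·0.98^31 = 0.34213
1 − 0.86601 = 0.13399

0.134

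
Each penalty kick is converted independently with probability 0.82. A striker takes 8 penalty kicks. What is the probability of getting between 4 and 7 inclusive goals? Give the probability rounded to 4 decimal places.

0.7891

X ~ Binomial(8, 0.82); P(4 ≤ X ≤ 7) = Σ C(8,k) p^k (1−p)^(8−k) over k:
  k=4: C(8,4)·0.82^4·0.18^4 = 0.033223
  k=5: C(8,5)·0.82^5·0.18^3 = 0.121081
  k=6: C(8,6)·0.82^6·0.18^2 = 0.275795
  k=7: C(8,7)·0.82^7·0.18^1 = 0.358971
Total = 0.789070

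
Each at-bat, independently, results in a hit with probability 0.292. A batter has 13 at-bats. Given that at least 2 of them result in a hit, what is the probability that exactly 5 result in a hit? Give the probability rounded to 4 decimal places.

0.1858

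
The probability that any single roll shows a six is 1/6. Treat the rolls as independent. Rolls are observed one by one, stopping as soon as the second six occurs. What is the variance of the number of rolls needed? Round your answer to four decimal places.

Y = total rolls until the second success; negative binomial with r=2, p=0.166667.
Var(Y) = r(1−p)/p² = 2·0.833333 / 0.166667² = 60.000000

60.0000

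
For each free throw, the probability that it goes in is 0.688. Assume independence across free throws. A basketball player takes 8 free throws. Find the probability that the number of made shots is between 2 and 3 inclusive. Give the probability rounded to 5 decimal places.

X ~ Binomial(8, 0.688); P(2 ≤ X ≤ 3) = Σ C(8,k) p^k (1−p)^(8−k) over k:
  k=2: C(8,2)·0.688^2·0.312^6 = 0.0122254
  k=3: C(8,3)·0.688^3·0.312^5 = 0.0539171
Total = 0.0661425

0.06614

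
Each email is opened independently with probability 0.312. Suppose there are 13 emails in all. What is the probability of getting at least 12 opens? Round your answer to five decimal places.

X ~ Binomial(13, 0.312); P(X ≥ 12) = Σ C(13,k) p^k (1−p)^(13−k) over k:
  k=12: C(13,12)·0.312^12·0.688^1 = 0.0000076
  k=13: C(13,13)·0.312^13·0.688^0 = 0.0000003
Total = 0.0000079

0.00001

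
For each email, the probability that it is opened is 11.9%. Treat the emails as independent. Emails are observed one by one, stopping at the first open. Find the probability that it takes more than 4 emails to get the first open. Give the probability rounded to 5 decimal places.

Y = number of emails to the first success; geometric, p = 0.119.
P(Y > 4) = P(first 4 all fail) = (1−p)^4 = 0.6024259

0.60243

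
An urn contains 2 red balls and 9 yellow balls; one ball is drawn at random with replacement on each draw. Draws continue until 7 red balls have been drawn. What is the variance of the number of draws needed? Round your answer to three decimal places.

Y = total draws until the seventh success; negative binomial with r=7, p=0.181818.
Var(Y) = r(1−p)/p² = 7·0.818182 / 0.181818² = 173.25000

173.250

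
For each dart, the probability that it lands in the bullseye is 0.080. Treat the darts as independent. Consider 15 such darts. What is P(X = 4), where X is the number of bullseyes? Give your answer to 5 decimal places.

X ~ Binomial(n=15, p=0.08).
P(X=4) = C(15,4) · p^4 · (1−p)^11
= 1365 · 4.096e-05 · 0.39964 = 0.0223439

0.02234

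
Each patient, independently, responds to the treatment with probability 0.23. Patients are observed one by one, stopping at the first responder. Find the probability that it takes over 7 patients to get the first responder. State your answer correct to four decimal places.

Y = number of patients to the first success; geometric, p = 0.23.
P(Y > 7) = P(first 7 all fail) = (1−p)^7 = 0.160485

0.1605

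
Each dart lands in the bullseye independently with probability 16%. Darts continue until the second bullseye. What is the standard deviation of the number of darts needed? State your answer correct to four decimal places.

Y = total darts until the second success; negative binomial with r=2, p=0.16.
SD(Y) = √[r(1−p)/p²] = √(65.625000) = 8.100926

8.1009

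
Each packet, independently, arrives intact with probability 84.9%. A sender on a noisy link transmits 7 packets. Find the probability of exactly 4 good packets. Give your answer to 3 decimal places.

0.063

X ~ Binomial(n=7, p=0.849).
P(X=4) = C(7,4) · p^4 · (1−p)^3
= 35 · 0.51955 · 0.003443 = 0.06261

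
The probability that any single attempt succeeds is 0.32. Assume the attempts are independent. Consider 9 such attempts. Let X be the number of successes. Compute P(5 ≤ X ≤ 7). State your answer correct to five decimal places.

X ~ Binomial(9, 0.32); P(5 ≤ X ≤ 7) = Σ C(9,k) p^k (1−p)^(9−k) over k:
  k=5: C(9,5)·0.32^5·0.68^4 = 0.0903974
  k=6: C(9,6)·0.32^6·0.68^3 = 0.0283600
  k=7: C(9,7)·0.32^7·0.68^2 = 0.0057197
Total = 0.1244771

0.12448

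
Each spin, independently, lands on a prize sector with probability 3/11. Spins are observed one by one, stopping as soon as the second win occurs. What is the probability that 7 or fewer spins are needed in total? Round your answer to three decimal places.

Finishing within 7 spins ⇔ at least 2 successes in the first 7. With X ~ Binomial(7, 0.272727), P(Y ≤ 7) = 1 − P(X ≤ 1).
  k=0: C(7,0)·0.272727^0·0.727273^7 = 0.10762
  k=1: C(7,1)·0.272727^1·0.727273^6 = 0.28249
1 − 0.39011 = 0.60989

0.610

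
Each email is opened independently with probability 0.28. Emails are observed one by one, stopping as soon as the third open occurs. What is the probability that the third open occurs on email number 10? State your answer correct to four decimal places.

0.0793

Y = trial on which the third success occurs; negative binomial, r=3, p=0.28.
P(Y=10) = C(9,2) · p^3 · (1−p)^7
= 36 · 0.021952 · 0.10031 = 0.079269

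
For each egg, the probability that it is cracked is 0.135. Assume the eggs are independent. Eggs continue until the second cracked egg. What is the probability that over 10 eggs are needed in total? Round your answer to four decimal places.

0.6005

Needing more than 10 eggs ⇔ fewer than 2 successes in the first 10. With X ~ Binomial(10, 0.135), P(Y > 10) = P(X ≤ 1).
  k=0: C(10,0)·0.135^0·0.865^10 = 0.234510
  k=1: C(10,1)·0.135^1·0.865^9 = 0.365998
P(X ≤ 1) = 0.600508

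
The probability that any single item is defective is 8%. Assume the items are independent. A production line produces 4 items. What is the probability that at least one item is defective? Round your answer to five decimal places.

0.28361

P(at least one) = 1 − P(none) = 1 − (1 − 0.08)^4
= 1 − 0.7163930 = 0.2836070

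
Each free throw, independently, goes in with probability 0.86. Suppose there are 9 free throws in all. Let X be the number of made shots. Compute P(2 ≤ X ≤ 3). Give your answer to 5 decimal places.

0.00043

X ~ Binomial(9, 0.86); P(2 ≤ X ≤ 3) = Σ C(9,k) p^k (1−p)^(9−k) over k:
  k=2: C(9,2)·0.86^2·0.14^7 = 0.0000281
  k=3: C(9,3)·0.86^3·0.14^6 = 0.0004023
Total = 0.0004304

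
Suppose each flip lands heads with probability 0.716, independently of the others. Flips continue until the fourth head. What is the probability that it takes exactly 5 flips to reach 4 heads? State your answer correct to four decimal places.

Y = trial on which the fourth success occurs; negative binomial, r=4, p=0.716.
P(Y=5) = C(4,3) · p^4 · (1−p)^1
= 4 · 0.26282 · 0.284 = 0.298559

0.2986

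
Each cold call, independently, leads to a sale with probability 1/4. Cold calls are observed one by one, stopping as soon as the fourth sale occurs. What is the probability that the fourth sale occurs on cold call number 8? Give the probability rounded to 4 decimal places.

0.0433

Y = trial on which the fourth success occurs; negative binomial, r=4, p=0.25.
P(Y=8) = C(7,3) · p^4 · (1−p)^4
= 35 · 0.0039062 · 0.31641 = 0.043259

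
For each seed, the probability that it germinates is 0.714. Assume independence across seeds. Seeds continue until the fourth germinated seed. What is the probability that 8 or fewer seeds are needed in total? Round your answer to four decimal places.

Finishing within 8 seeds ⇔ at least 4 successes in the first 8. With X ~ Binomial(8, 0.714), P(Y ≤ 8) = 1 − P(X ≤ 3).
  k=0: C(8,0)·0.714^0·0.286^8 = 0.000045
  k=1: C(8,1)·0.714^1·0.286^7 = 0.000894
  k=2: C(8,2)·0.714^2·0.286^6 = 0.007812
  k=3: C(8,3)·0.714^3·0.286^5 = 0.039004
1 − 0.047755 = 0.952245

0.9522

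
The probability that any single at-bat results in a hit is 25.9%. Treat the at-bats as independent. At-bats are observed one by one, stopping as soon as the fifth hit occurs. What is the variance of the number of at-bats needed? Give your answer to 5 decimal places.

55.23173

Y = total at-bats until the fifth success; negative binomial with r=5, p=0.259.
Var(Y) = r(1−p)/p² = 5·0.741 / 0.259² = 55.2317348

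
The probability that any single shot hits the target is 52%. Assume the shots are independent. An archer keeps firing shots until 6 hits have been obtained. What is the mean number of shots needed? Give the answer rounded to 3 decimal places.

Y = total shots until the sixth success; negative binomial with r=6, p=0.52.
E[Y] = r / p = 6 / 0.52 = 11.53846

11.538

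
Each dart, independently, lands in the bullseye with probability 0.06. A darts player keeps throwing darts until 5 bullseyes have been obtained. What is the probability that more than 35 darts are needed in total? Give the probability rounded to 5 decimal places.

0.94372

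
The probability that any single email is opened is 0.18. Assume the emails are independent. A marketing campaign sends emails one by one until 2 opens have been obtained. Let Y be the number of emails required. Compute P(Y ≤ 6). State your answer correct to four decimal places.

Finishing within 6 emails ⇔ at least 2 successes in the first 6. With X ~ Binomial(6, 0.18), P(Y ≤ 6) = 1 − P(X ≤ 1).
  k=0: C(6,0)·0.18^0·0.82^6 = 0.304007
  k=1: C(6,1)·0.18^1·0.82^5 = 0.400399
1 − 0.704406 = 0.295594

0.2956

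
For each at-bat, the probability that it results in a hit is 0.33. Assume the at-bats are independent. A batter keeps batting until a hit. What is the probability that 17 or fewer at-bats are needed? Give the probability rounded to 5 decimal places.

0.99890

Y = number of at-bats to the first success; geometric, p = 0.33.
P(Y ≤ 17) = 1 − (1−p)^17 = 1 − 0.0011048 = 0.9988952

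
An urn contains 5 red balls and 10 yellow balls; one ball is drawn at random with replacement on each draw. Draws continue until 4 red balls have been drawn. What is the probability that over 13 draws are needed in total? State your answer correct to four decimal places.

Needing more than 13 draws ⇔ fewer than 4 successes in the first 13. With X ~ Binomial(13, 0.333333), P(Y > 13) = P(X ≤ 3).
  k=0: C(13,0)·0.333333^0·0.666667^13 = 0.005138
  k=1: C(13,1)·0.333333^1·0.666667^12 = 0.033399
  k=2: C(13,2)·0.333333^2·0.666667^11 = 0.100196
  k=3: C(13,3)·0.333333^3·0.666667^10 = 0.183692
P(X ≤ 3) = 0.322424

0.3224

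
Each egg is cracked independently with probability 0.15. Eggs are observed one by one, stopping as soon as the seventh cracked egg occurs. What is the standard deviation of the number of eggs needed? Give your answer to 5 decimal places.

16.26175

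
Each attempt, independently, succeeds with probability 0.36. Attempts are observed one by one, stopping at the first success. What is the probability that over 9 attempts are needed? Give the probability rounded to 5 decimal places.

0.01801

Y = number of attempts to the first success; geometric, p = 0.36.
P(Y > 9) = P(first 9 all fail) = (1−p)^9 = 0.0180144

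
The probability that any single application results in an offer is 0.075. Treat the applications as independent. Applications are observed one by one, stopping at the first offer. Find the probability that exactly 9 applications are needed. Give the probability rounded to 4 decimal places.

Geometric (trials to first success), p = 0.075.
P(Y = 9) = (1−p)^8 · p = 0.53596 · 0.075 = 0.040197

0.0402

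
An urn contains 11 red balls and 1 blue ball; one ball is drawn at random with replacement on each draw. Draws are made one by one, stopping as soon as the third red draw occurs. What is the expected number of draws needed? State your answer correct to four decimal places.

Y = total draws until the third success; negative binomial with r=3, p=0.916667.
E[Y] = r / p = 3 / 0.916667 = 3.272727

3.2727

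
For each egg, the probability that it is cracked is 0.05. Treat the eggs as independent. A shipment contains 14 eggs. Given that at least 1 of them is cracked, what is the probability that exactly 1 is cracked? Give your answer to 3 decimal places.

0.701

X ~ Binomial(14, 0.05). Want P(X=1 | X≥1) = P(X=1) / P(X≥1).
P(X=1) = C(14,1)·0.05^1·0.95^13 = 0.35934
P(X≥1) = 1 − 0.48767 = 0.51233
Ratio = 0.35934 / 0.51233 = 0.70139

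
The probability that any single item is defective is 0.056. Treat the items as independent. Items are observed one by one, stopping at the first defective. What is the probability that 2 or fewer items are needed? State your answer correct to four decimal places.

0.1089

Y = number of items to the first success; geometric, p = 0.056.
P(Y ≤ 2) = 1 − (1−p)^2 = 1 − 0.891136 = 0.108864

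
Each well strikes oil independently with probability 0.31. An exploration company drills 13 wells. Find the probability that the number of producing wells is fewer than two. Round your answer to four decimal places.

X ~ Binomial(13, 0.31); P(X ≤ 1) = Σ C(13,k) p^k (1−p)^(13−k) over k:
  k=0: C(13,0)·0.31^0·0.69^13 = 0.008036
  k=1: C(13,1)·0.31^1·0.69^12 = 0.046935
Total = 0.054971

0.0550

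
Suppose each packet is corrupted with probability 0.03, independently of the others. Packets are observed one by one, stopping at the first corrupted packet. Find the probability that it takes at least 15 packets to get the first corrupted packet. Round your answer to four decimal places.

0.6528

Y = number of packets to the first success; geometric, p = 0.03.
P(Y > 14) = P(first 14 all fail) = (1−p)^14 = 0.652836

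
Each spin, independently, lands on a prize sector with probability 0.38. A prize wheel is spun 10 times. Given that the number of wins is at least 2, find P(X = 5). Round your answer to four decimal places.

X ~ Binomial(10, 0.38). Want P(X=5 | X≥2) = P(X=5) / P(X≥2).
P(X=5) = C(10,5)·0.38^5·0.62^5 = 0.182927
P(X≥2) = 1 − 0.008393 − 0.051441 = 0.940166
Ratio = 0.182927 / 0.940166 = 0.194568

0.1946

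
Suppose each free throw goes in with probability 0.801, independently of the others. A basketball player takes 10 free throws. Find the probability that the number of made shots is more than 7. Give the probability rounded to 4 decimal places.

X ~ Binomial(10, 0.801); P(X ≥ 8) = Σ C(10,k) p^k (1−p)^(10−k) over k:
  k=8: C(10,8)·0.801^8·0.199^2 = 0.301980
  k=9: C(10,9)·0.801^9·0.199^1 = 0.270113
  k=10: C(10,10)·0.801^10·0.199^0 = 0.108724
Total = 0.680818

0.6808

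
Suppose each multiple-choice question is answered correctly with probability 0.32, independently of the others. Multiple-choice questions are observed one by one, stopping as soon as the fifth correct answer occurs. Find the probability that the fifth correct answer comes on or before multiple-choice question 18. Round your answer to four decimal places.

0.7309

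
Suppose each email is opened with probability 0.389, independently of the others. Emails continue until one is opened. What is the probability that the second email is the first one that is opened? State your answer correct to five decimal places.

0.23768

Geometric (trials to first success), p = 0.389.
P(Y = 2) = (1−p)^1 · p = 0.611 · 0.389 = 0.2376790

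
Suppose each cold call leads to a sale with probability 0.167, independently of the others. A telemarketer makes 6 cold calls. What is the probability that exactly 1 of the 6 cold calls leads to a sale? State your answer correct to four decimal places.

0.4019

X ~ Binomial(n=6, p=0.167).
P(X=1) = C(6,1) · p^1 · (1−p)^5
= 6 · 0.167 · 0.40107 = 0.401877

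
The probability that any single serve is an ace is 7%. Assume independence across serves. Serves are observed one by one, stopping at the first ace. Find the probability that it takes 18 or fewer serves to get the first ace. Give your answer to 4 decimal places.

0.7292

Y = number of serves to the first success; geometric, p = 0.07.
P(Y ≤ 18) = 1 − (1−p)^18 = 1 − 0.270828 = 0.729172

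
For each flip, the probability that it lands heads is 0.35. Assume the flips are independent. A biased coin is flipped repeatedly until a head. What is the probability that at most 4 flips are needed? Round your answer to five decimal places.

0.82149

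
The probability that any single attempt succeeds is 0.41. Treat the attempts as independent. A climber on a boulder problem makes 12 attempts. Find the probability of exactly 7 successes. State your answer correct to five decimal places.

X ~ Binomial(n=12, p=0.41).
P(X=7) = C(12,7) · p^7 · (1−p)^5
= 792 · 0.0019475 · 0.071492 = 0.1102738

0.11027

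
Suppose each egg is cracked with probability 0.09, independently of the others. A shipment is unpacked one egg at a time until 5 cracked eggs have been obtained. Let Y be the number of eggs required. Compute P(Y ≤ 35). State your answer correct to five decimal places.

Finishing within 35 eggs ⇔ at least 5 successes in the first 35. With X ~ Binomial(35, 0.09), P(Y ≤ 35) = 1 − P(X ≤ 4).
  k=0: C(35,0)·0.09^0·0.91^35 = 0.0368510
  k=1: C(35,1)·0.09^1·0.91^34 = 0.1275610
  k=2: C(35,2)·0.09^2·0.91^33 = 0.2144707
  k=3: C(35,3)·0.09^3·0.91^32 = 0.2333252
  k=4: C(35,4)·0.09^4·0.91^31 = 0.1846090
1 − 0.7968169 = 0.2031831

0.20318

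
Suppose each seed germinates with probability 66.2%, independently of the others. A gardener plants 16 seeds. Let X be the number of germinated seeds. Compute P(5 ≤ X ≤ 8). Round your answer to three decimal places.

0.134

X ~ Binomial(16, 0.662); P(5 ≤ X ≤ 8) = Σ C(16,k) p^k (1−p)^(16−k) over k:
  k=5: C(16,5)·0.662^5·0.338^11 = 0.00365
  k=6: C(16,6)·0.662^6·0.338^10 = 0.01312
  k=7: C(16,7)·0.662^7·0.338^9 = 0.03670
  k=8: C(16,8)·0.662^8·0.338^8 = 0.08087
Total = 0.13434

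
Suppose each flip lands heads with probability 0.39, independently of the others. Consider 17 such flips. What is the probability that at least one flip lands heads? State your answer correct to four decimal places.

0.9998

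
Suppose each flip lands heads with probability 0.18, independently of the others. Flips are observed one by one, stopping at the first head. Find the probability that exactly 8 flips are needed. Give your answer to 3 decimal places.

0.045

Geometric (trials to first success), p = 0.18.
P(Y = 8) = (1−p)^7 · p = 0.24929 · 0.18 = 0.04487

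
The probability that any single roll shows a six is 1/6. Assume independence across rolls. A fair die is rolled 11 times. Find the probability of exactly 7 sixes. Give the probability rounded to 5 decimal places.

0.00057

X ~ Binomial(n=11, p=0.166667).
P(X=7) = C(11,7) · p^7 · (1−p)^4
= 330 · 3.5722e-06 · 0.48225 = 0.0005685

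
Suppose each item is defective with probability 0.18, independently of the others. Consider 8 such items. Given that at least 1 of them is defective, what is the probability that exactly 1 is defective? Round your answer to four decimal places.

X ~ Binomial(8, 0.18). Want P(X=1 | X≥1) = P(X=1) / P(X≥1).
P(X=1) = C(8,1)·0.18^1·0.82^7 = 0.358971
P(X≥1) = 1 − 0.204414 = 0.795586
Ratio = 0.358971 / 0.795586 = 0.451203

0.4512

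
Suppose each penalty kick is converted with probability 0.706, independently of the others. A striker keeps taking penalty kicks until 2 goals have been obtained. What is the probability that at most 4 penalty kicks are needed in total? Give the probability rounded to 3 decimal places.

0.921

Finishing within 4 penalty kicks ⇔ at least 2 successes in the first 4. With X ~ Binomial(4, 0.706), P(Y ≤ 4) = 1 − P(X ≤ 1).
  k=0: C(4,0)·0.706^0·0.294^4 = 0.00747
  k=1: C(4,1)·0.706^1·0.294^3 = 0.07176
1 − 0.07924 = 0.92076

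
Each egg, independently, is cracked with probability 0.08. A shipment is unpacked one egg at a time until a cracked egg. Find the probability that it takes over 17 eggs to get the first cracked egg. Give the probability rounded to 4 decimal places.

Y = number of eggs to the first success; geometric, p = 0.08.
P(Y > 17) = P(first 17 all fail) = (1−p)^17 = 0.242322

0.2423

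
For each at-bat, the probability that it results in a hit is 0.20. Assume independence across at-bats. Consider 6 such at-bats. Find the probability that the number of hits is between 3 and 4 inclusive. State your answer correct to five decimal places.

0.09728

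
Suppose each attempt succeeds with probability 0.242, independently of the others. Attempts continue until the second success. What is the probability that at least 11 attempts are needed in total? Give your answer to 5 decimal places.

0.26253

Needing more than 10 attempts ⇔ fewer than 2 successes in the first 10. With X ~ Binomial(10, 0.242), P(Y > 10) = P(X ≤ 1).
  k=0: C(10,0)·0.242^0·0.758^10 = 0.0626170
  k=1: C(10,1)·0.242^1·0.758^9 = 0.1999117
P(X ≤ 1) = 0.2625287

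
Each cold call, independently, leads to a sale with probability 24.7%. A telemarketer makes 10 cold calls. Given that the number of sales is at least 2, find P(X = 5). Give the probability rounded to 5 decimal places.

X ~ Binomial(10, 0.247). Want P(X=5 | X≥2) = P(X=5) / P(X≥2).
P(X=5) = C(10,5)·0.247^5·0.753^5 = 0.0560867
P(X≥2) = 1 − 0.0586070 − 0.1922435 = 0.7491494
Ratio = 0.0560867 / 0.7491494 = 0.0748672

0.07487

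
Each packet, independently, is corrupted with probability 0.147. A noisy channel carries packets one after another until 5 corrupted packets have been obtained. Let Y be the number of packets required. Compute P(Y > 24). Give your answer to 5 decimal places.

0.72800

Needing more than 24 packets ⇔ fewer than 5 successes in the first 24. With X ~ Binomial(24, 0.147), P(Y > 24) = P(X ≤ 4).
  k=0: C(24,0)·0.147^0·0.853^24 = 0.0220179
  k=1: C(24,1)·0.147^1·0.853^23 = 0.0910660
  k=2: C(24,2)·0.147^2·0.853^22 = 0.1804772
  k=3: C(24,3)·0.147^3·0.853^21 = 0.2280826
  k=4: C(24,4)·0.147^4·0.853^20 = 0.2063573
P(X ≤ 4) = 0.7280011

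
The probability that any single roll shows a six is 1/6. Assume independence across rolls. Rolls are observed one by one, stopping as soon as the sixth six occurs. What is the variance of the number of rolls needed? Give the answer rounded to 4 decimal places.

Y = total rolls until the sixth success; negative binomial with r=6, p=0.166667.
Var(Y) = r(1−p)/p² = 6·0.833333 / 0.166667² = 180.000000

180.0000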